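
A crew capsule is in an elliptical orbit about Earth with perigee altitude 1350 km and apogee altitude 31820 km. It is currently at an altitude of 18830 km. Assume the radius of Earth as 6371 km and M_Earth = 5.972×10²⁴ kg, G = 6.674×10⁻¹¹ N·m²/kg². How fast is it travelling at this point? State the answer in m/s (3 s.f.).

v ≈ 3780 m/s

μ = GM = 6.674×10⁻¹¹ × 5.972×10²⁴ = 3.986×10¹⁴ m³/s².
r_p = 6371 + 1350 = 7721.0 km = 7.7210×10⁶ m.
r_a = 6371 + 31820 = 38191 km = 3.8191×10⁷ m.
r = 6371 + 18830 = 25201 km = 2.520×10⁷ m.
Semi-major axis a = (r_p + r_a)/2 = 22956 km = 2.296×10⁷ m.
Vis-viva: v² = μ(2/r − 1/a) = 3.986×10¹⁴ × (7.936×10⁻⁸ − 4.356×10⁻⁸) = 1.427×10⁷ m²/s².
v = 3777 m/s.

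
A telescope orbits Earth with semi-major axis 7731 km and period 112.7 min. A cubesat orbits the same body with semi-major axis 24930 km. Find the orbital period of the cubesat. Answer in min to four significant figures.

T₂ ≈ 652.6 min

Kepler's third law: T² ∝ a³, so T₂ = T₁ (a₂/a₁)^(3/2).
a₂/a₁ = 3.225, (a₂/a₁)^(3/2) = 5.791.
T₂ = 112.7 × 5.791 = 652.6 min.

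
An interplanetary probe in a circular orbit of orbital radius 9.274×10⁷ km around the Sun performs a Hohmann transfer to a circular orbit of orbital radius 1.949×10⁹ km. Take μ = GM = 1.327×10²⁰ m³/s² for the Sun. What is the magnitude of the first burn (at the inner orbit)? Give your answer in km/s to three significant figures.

Δv ≈ 14.4 km/s

r₁ = 9.274×10⁷ km = 9.274×10¹⁰ m.
r₂ = 1.949×10⁹ km = 1.949×10¹² m.
Transfer ellipse a_t = (r₁ + r₂)/2 = 1.021×10¹² m.
At r₁: circular v_c1 = √(μ/r₁) = 37830 m/s; transfer-perihelion v_p = √[μ(2/r₁ − 1/a_t)] = 52270 m/s.
Δv₁ = v_p − v_c1 = 14440 m/s.
= 14.44 km/s.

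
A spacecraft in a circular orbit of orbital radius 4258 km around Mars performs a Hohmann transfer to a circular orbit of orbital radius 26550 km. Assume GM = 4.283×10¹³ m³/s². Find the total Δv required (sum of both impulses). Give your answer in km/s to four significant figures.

Δv_total ≈ 1.595 km/s

r₁ = 4258 km = 4.258×10⁶ m.
r₂ = 26550 km = 2.655×10⁷ m.
Transfer ellipse a_t = (r₁ + r₂)/2 = 1.540×10⁷ m.
At r₁: circular v_c1 = √(μ/r₁) = 3172 m/s; transfer-periapsis v_p = √[μ(2/r₁ − 1/a_t)] = 4164 m/s.
Δv₁ = v_p − v_c1 = 992.2 m/s.
At r₂: circular v_c2 = √(μ/r₂) = 1270 m/s; transfer-apoapsis v_a = √[μ(2/r₂ − 1/a_t)] = 667.8 m/s.
Δv₂ = v_c2 − v_a = 602.3 m/s.
Total Δv = Δv₁ + Δv₂ = 1595 m/s = 1.595 km/s.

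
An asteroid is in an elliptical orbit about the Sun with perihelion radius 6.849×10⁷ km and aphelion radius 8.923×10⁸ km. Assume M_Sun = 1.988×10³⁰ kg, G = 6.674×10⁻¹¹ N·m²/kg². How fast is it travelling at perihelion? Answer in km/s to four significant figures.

μ = GM = 6.674×10⁻¹¹ × 1.988×10³⁰ = 1.327×10²⁰ m³/s².
Semi-major axis a = (r_p + r_a)/2 = 4.8040×10⁸ km = 4.804×10¹¹ m.
Vis-viva: v² = μ(2/r − 1/a) = 1.327×10²⁰ × (2.920×10⁻¹¹ − 2.082×10⁻¹²) = 3.598×10⁹ m²/s².
v = 59990 m/s = 59.99 km/s.

v ≈ 59.99 km/s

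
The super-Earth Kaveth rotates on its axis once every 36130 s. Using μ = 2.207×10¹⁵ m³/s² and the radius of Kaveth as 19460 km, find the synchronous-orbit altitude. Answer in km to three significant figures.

h_sync ≈ 22300 km

A synchronous orbit has period T, so by Kepler's third law a = (μT²/4π²)^(1/3).
μT²/4π² = 2.207×10¹⁵ × (3.613×10⁴)² / 39.48 = 7.298×10²² m³.
a = 4.179×10⁷ m = 41789 km.
Altitude h = a − R = 41789 − 19460 = 22329 km.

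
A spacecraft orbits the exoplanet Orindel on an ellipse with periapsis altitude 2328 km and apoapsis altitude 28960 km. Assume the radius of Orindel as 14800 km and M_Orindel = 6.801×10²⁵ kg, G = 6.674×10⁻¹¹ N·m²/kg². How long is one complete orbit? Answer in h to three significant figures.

μ = GM = 6.674×10⁻¹¹ × 6.801×10²⁵ = 4.539×10¹⁵ m³/s².
r_p = 14800 + 2328 = 17128 km = 1.7128×10⁷ m.
r_a = 14800 + 28960 = 43760 km = 4.3760×10⁷ m.
Semi-major axis a = (r_p + r_a)/2 = (17128 + 43760)/2 = 30444 km = 3.044×10⁷ m.
By Kepler's third law T = 2π√(a³/μ) = 2π × 2.493×10³ = 1.567×10⁴ s.
= 4.352 h.

T ≈ 4.35 h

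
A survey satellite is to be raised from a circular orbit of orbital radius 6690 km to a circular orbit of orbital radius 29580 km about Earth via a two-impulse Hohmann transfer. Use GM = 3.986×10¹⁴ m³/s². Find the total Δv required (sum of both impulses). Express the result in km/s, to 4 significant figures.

Δv_total ≈ 3.581 km/s

r₁ = 6690 km = 6.690×10⁶ m.
r₂ = 29580 km = 2.958×10⁷ m.
Transfer ellipse a_t = (r₁ + r₂)/2 = 1.814×10⁷ m.
At r₁: circular v_c1 = √(μ/r₁) = 7719 m/s; transfer-perigee v_p = √[μ(2/r₁ − 1/a_t)] = 9858 m/s.
Δv₁ = v_p − v_c1 = 2139 m/s.
At r₂: circular v_c2 = √(μ/r₂) = 3671 m/s; transfer-apogee v_a = √[μ(2/r₂ − 1/a_t)] = 2230 m/s.
Δv₂ = v_c2 − v_a = 1441 m/s.
Total Δv = Δv₁ + Δv₂ = 3581 m/s = 3.581 km/s.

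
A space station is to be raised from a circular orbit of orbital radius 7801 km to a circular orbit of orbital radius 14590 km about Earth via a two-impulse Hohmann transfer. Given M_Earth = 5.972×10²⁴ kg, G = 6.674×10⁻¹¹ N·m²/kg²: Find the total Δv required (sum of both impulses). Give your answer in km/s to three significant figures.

Δv_total ≈ 1.88 km/s

μ = GM = 6.674×10⁻¹¹ × 5.972×10²⁴ = 3.986×10¹⁴ m³/s².
r₁ = 7801 km = 7.801×10⁶ m.
r₂ = 14590 km = 1.459×10⁷ m.
Transfer ellipse a_t = (r₁ + r₂)/2 = 1.120×10⁷ m.
At r₁: circular v_c1 = √(μ/r₁) = 7148 m/s; transfer-perigee v_p = √[μ(2/r₁ − 1/a_t)] = 8160 m/s.
Δv₁ = v_p − v_c1 = 1012 m/s.
At r₂: circular v_c2 = √(μ/r₂) = 5227 m/s; transfer-apogee v_a = √[μ(2/r₂ − 1/a_t)] = 4363 m/s.
Δv₂ = v_c2 − v_a = 863.7 m/s.
Total Δv = Δv₁ + Δv₂ = 1876 m/s = 1.876 km/s.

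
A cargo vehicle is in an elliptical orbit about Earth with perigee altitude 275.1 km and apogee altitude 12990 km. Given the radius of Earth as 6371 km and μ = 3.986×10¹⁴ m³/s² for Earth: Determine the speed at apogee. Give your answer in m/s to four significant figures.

v ≈ 3244 m/s

r_p = 6371 + 275.1 = 6646.1 km = 6.6461×10⁶ m.
r_a = 6371 + 12990 = 19361 km = 1.9361×10⁷ m.
Semi-major axis a = (r_p + r_a)/2 = 13004 km = 1.300×10⁷ m.
Vis-viva: v² = μ(2/r − 1/a) = 3.986×10¹⁴ × (1.033×10⁻⁷ − 7.690×10⁻⁸) = 1.052×10⁷ m²/s².
v = 3244 m/s.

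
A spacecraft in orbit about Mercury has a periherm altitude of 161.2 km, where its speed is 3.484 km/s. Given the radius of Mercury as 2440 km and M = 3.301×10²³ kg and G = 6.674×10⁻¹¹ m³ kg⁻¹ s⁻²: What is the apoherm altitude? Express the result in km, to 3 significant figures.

μ = GM = 6.674×10⁻¹¹ × 3.301×10²³ = 2.203×10¹³ m³/s².
r_p = 2440 + 161.2 = 2601.2 km = 2.601×10⁶ m.
Specific energy ε = v²/2 − μ/r = -2.400×10⁶ J/kg, so a = −μ/(2ε) = 4.589×10⁶ m.
The apsides satisfy r_p + r_a = 2a, so the apoherm radius is 2a − r_p = 6.577×10⁶ m = 6576.9 km.
Apoherm altitude = 6576.9 − 2440 = 4136.9 km.

apoherm altitude ≈ 4140 km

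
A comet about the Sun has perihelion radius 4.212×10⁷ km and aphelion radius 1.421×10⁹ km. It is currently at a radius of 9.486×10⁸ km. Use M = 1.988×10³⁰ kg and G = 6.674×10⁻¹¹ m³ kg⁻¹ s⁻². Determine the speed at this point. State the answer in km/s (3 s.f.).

μ = GM = 6.674×10⁻¹¹ × 1.988×10³⁰ = 1.327×10²⁰ m³/s².
Semi-major axis a = (r_p + r_a)/2 = 7.3156×10⁸ km = 7.316×10¹¹ m.
Vis-viva: v² = μ(2/r − 1/a) = 1.327×10²⁰ × (2.108×10⁻¹² − 1.367×10⁻¹²) = 9.837×10⁷ m²/s².
v = 9918 m/s = 9.918 km/s.

v ≈ 9.92 km/s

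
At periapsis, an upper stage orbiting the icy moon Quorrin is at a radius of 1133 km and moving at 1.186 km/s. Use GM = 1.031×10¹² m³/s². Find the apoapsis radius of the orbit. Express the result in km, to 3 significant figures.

apoapsis radius ≈ 3860 km

r_p = 1.133×10⁶ m.
Specific energy ε = v²/2 − μ/r = -2.067×10⁵ J/kg, so a = −μ/(2ε) = 2.494×10⁶ m.
The apsides satisfy r_p + r_a = 2a, so the apoapsis radius is 2a − r_p = 3.855×10⁶ m = 3855.5 km.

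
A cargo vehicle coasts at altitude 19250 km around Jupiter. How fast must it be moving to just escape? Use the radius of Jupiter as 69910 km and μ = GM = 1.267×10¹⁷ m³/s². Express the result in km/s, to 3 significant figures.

v_esc ≈ 53.3 km/s

r = 69910 + 19250 = 89160 km = 8.9160×10⁷ m.
Escape speed v_esc = √(2μ/r) = √(2 × 1.267×10¹⁷ / 8.916×10⁷) = √(2.842×10⁹) = 53310 m/s.
= 53.31 km/s.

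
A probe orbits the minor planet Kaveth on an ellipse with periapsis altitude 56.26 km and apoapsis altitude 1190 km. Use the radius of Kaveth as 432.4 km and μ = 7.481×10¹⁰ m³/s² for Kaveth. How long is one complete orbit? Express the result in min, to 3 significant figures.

r_p = 432.4 + 56.26 = 488.66 km = 4.8866×10⁵ m.
r_a = 432.4 + 1190 = 1622.4 km = 1.6224×10⁶ m.
Semi-major axis a = (r_p + r_a)/2 = (488.66 + 1622.4)/2 = 1055.5 km = 1.056×10⁶ m.
By Kepler's third law T = 2π√(a³/μ) = 2π × 3.965×10³ = 2.491×10⁴ s.
= 415.2 min.

T ≈ 415 min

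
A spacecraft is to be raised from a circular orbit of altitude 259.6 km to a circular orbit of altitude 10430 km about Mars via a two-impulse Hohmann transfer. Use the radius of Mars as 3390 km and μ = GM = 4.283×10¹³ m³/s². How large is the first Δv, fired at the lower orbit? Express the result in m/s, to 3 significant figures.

r₁ = 3390 + 259.6 = 3649.6 km = 3.6496×10⁶ m.
r₂ = 3390 + 10430 = 13820 km = 1.3820×10⁷ m.
Transfer ellipse a_t = (r₁ + r₂)/2 = 8.735×10⁶ m.
At r₁: circular v_c1 = √(μ/r₁) = 3426 m/s; transfer-periapsis v_p = √[μ(2/r₁ − 1/a_t)] = 4309 m/s.
Δv₁ = v_p − v_c1 = 883.3 m/s.

Δv ≈ 883 m/s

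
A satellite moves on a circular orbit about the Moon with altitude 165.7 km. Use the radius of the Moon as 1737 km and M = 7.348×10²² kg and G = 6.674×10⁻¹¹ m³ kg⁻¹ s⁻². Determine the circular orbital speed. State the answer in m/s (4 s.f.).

μ = GM = 6.674×10⁻¹¹ × 7.348×10²² = 4.904×10¹² m³/s².
r = 1737 + 165.7 = 1902.7 km = 1.9027×10⁶ m.
For a circular orbit v = √(μ/r) = √(4.904×10¹² / 1.903×10⁶) = √(2.577×10⁶) = 1605 m/s.

v ≈ 1605 m/s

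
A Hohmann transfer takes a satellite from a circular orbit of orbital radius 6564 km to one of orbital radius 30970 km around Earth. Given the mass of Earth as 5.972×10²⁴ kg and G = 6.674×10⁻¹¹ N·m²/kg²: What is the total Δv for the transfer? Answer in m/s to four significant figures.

μ = GM = 6.674×10⁻¹¹ × 5.972×10²⁴ = 3.986×10¹⁴ m³/s².
r₁ = 6564 km = 6.564×10⁶ m.
r₂ = 30970 km = 3.097×10⁷ m.
Transfer ellipse a_t = (r₁ + r₂)/2 = 1.877×10⁷ m.
At r₁: circular v_c1 = √(μ/r₁) = 7792 m/s; transfer-perigee v_p = √[μ(2/r₁ − 1/a_t)] = 10010 m/s.
Δv₁ = v_p − v_c1 = 2218 m/s.
At r₂: circular v_c2 = √(μ/r₂) = 3587 m/s; transfer-apogee v_a = √[μ(2/r₂ − 1/a_t)] = 2122 m/s.
Δv₂ = v_c2 − v_a = 1466 m/s.
Total Δv = Δv₁ + Δv₂ = 3684 m/s.

Δv_total ≈ 3684 m/s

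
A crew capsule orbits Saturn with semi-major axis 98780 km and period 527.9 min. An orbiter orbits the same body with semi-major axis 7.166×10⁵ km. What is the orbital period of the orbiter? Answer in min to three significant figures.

Kepler's third law: T² ∝ a³, so T₂ = T₁ (a₂/a₁)^(3/2).
a₂/a₁ = 7.255, (a₂/a₁)^(3/2) = 19.54.
T₂ = 527.9 × 19.54 = 10310 min.

T₂ ≈ 10300 min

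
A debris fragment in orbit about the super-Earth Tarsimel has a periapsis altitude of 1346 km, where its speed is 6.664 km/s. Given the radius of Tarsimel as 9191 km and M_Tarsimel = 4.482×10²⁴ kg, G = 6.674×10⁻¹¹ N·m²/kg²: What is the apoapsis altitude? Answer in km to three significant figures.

apoapsis altitude ≈ 28600 km

μ = GM = 6.674×10⁻¹¹ × 4.482×10²⁴ = 2.991×10¹⁴ m³/s².
r_p = 9191 + 1346 = 10537 km = 1.054×10⁷ m.
Specific energy ε = v²/2 − μ/r = -6.184×10⁶ J/kg, so a = −μ/(2ε) = 2.419×10⁷ m.
The apsides satisfy r_p + r_a = 2a, so the apoapsis radius is 2a − r_p = 3.783×10⁷ m = 37835 km.
Apoapsis altitude = 37835 − 9191 = 28644 km.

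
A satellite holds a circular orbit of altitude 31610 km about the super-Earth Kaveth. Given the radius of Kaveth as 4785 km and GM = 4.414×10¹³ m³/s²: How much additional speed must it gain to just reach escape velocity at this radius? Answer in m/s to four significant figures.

r = 4785 + 31610 = 36395 km = 3.6395×10⁷ m.
Circular speed v_c = √(μ/r) = 1101 m/s.
Escape speed v_esc = √(2μ/r) = √2 × v_c = 1557 m/s.
Δv = v_esc − v_c = 456.2 m/s.

Δv ≈ 456.2 m/s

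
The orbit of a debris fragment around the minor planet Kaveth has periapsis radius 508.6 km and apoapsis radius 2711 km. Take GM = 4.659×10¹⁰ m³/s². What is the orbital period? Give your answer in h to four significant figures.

T ≈ 16.52 h

Semi-major axis a = (r_p + r_a)/2 = (508.60 + 2711.0)/2 = 1609.8 km = 1.610×10⁶ m.
By Kepler's third law T = 2π√(a³/μ) = 2π × 9.463×10³ = 5.946×10⁴ s.
= 16.52 h.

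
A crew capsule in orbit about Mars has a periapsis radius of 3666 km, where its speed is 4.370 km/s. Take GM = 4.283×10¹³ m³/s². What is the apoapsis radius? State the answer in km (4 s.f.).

r_p = 3.666×10⁶ m.
Specific energy ε = v²/2 − μ/r = -2.135×10⁶ J/kg, so a = −μ/(2ε) = 1.003×10⁷ m.
The apsides satisfy r_p + r_a = 2a, so the apoapsis radius is 2a − r_p = 1.640×10⁷ m = 16399 km.

apoapsis radius ≈ 16400 km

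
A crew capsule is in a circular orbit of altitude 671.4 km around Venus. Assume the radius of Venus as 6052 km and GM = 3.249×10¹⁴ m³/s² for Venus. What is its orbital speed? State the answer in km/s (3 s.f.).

v ≈ 6.95 km/s

r = 6052 + 671.4 = 6723.4 km = 6.7234×10⁶ m.
For a circular orbit v = √(μ/r) = √(3.249×10¹⁴ / 6.723×10⁶) = √(4.832×10⁷) = 6952 m/s.
That is 6.952 km/s.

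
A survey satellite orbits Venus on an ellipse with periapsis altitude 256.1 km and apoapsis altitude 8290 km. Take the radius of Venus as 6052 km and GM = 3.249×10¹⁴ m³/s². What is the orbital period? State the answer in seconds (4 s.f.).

r_p = 6052 + 256.1 = 6308.1 km = 6.3081×10⁶ m.
r_a = 6052 + 8290 = 14342 km = 1.4342×10⁷ m.
Semi-major axis a = (r_p + r_a)/2 = (6308.1 + 14342)/2 = 10325 km = 1.033×10⁷ m.
By Kepler's third law T = 2π√(a³/μ) = 2π × 1.841×10³ = 1.156×10⁴ s.

T ≈ 11560 seconds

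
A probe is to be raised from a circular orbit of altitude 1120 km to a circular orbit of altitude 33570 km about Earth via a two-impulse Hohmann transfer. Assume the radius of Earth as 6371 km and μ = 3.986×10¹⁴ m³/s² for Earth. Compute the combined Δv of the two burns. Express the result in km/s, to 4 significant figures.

r₁ = 6371 + 1120 = 7491.0 km = 7.4910×10⁶ m.
r₂ = 6371 + 33570 = 39941 km = 3.9941×10⁷ m.
Transfer ellipse a_t = (r₁ + r₂)/2 = 2.372×10⁷ m.
At r₁: circular v_c1 = √(μ/r₁) = 7295 m/s; transfer-perigee v_p = √[μ(2/r₁ − 1/a_t)] = 9466 m/s.
Δv₁ = v_p − v_c1 = 2172 m/s.
At r₂: circular v_c2 = √(μ/r₂) = 3159 m/s; transfer-apogee v_a = √[μ(2/r₂ − 1/a_t)] = 1775 m/s.
Δv₂ = v_c2 − v_a = 1384 m/s.
Total Δv = Δv₁ + Δv₂ = 3556 m/s = 3.556 km/s.

Δv_total ≈ 3.556 km/s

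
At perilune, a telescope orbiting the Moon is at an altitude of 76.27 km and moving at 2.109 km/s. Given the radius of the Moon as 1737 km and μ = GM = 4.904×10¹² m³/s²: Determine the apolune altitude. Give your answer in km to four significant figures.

r_p = 1737 + 76.27 = 1813.3 km = 1.813×10⁶ m.
Specific energy ε = v²/2 − μ/r = -4.806×10⁵ J/kg, so a = −μ/(2ε) = 5.102×10⁶ m.
The apsides satisfy r_p + r_a = 2a, so the apolune radius is 2a − r_p = 8.391×10⁶ m = 8391.4 km.
Apolune altitude = 8391.4 − 1737 = 6654.4 km.

apolune altitude ≈ 6654 km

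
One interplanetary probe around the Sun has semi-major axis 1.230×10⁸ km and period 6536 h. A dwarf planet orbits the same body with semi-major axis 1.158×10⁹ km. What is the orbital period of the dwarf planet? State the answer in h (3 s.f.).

T₂ ≈ 1.89×10⁵ h

Kepler's third law: T² ∝ a³, so T₂ = T₁ (a₂/a₁)^(3/2).
a₂/a₁ = 9.415, (a₂/a₁)^(3/2) = 28.89.
T₂ = 6536 × 28.89 = 1.888×10⁵ h.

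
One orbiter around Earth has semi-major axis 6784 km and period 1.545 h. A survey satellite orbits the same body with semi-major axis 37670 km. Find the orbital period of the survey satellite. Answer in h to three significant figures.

T₂ ≈ 20.2 h

Kepler's third law: T² ∝ a³, so T₂ = T₁ (a₂/a₁)^(3/2).
a₂/a₁ = 5.553, (a₂/a₁)^(3/2) = 13.08.
T₂ = 1.545 × 13.08 = 20.22 h.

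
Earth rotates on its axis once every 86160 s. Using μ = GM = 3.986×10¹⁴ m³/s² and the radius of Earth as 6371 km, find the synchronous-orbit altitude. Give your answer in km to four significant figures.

A synchronous orbit has period T, so by Kepler's third law a = (μT²/4π²)^(1/3).
μT²/4π² = 3.986×10¹⁴ × (8.616×10⁴)² / 39.48 = 7.495×10²² m³.
a = 4.216×10⁷ m = 42163 km.
Altitude h = a − R = 42163 − 6371 = 35792 km.

h_sync ≈ 35790 km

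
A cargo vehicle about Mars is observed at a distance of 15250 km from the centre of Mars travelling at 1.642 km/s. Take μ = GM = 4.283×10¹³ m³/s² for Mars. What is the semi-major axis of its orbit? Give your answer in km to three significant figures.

a ≈ 14700 km

r = 1.525×10⁷ m.
Specific orbital energy ε = v²/2 − μ/r = (1642)²/2 − 4.283×10¹³/1.525×10⁷ = -1.460×10⁶ J/kg.
Since ε = −μ/(2a), a = −μ/(2ε) = 1.466×10⁷ m = 14663 km.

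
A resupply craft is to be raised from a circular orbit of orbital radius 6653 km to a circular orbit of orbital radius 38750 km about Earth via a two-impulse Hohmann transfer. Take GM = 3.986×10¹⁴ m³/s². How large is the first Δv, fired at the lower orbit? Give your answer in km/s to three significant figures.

Δv ≈ 2.37 km/s

r₁ = 6653 km = 6.653×10⁶ m.
r₂ = 38750 km = 3.875×10⁷ m.
Transfer ellipse a_t = (r₁ + r₂)/2 = 2.270×10⁷ m.
At r₁: circular v_c1 = √(μ/r₁) = 7740 m/s; transfer-perigee v_p = √[μ(2/r₁ − 1/a_t)] = 10110 m/s.
Δv₁ = v_p − v_c1 = 2372 m/s.
= 2.372 km/s.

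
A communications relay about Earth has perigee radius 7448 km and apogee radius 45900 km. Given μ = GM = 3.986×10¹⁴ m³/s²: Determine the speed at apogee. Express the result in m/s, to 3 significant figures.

v ≈ 1560 m/s

Semi-major axis a = (r_p + r_a)/2 = 26674 km = 2.667×10⁷ m.
Vis-viva: v² = μ(2/r − 1/a) = 3.986×10¹⁴ × (4.357×10⁻⁸ − 3.749×10⁻⁸) = 2.425×10⁶ m²/s².
v = 1557 m/s.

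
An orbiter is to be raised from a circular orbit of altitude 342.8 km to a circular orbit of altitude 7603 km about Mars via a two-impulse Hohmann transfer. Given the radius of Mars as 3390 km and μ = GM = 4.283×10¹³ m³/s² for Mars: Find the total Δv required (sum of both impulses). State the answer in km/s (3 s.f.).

r₁ = 3390 + 342.8 = 3732.8 km = 3.7328×10⁶ m.
r₂ = 3390 + 7603 = 10993 km = 1.0993×10⁷ m.
Transfer ellipse a_t = (r₁ + r₂)/2 = 7.363×10⁶ m.
At r₁: circular v_c1 = √(μ/r₁) = 3387 m/s; transfer-periapsis v_p = √[μ(2/r₁ − 1/a_t)] = 4139 m/s.
Δv₁ = v_p − v_c1 = 751.6 m/s.
At r₂: circular v_c2 = √(μ/r₂) = 1974 m/s; transfer-apoapsis v_a = √[μ(2/r₂ − 1/a_t)] = 1405 m/s.
Δv₂ = v_c2 − v_a = 568.4 m/s.
Total Δv = Δv₁ + Δv₂ = 1320 m/s = 1.320 km/s.

Δv_total ≈ 1.32 km/s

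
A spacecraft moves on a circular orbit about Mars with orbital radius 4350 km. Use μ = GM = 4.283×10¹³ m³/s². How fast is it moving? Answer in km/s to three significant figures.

r = 4350 km = 4.350×10⁶ m.
For a circular orbit v = √(μ/r) = √(4.283×10¹³ / 4.350×10⁶) = √(9.846×10⁶) = 3138 m/s.
That is 3.138 km/s.

v ≈ 3.14 km/s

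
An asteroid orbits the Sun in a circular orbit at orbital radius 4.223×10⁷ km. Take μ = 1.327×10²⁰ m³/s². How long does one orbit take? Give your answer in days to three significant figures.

T ≈ 54.8 days

r = 4.223×10⁷ km = 4.223×10¹⁰ m.
Kepler's third law: T = 2π√(r³/μ) = 2π√((4.223×10¹⁰)³ / 1.327×10²⁰).
r³/μ = 5.675×10¹¹ s², so T = 2π × 7.533×10⁵ = 4.733×10⁶ s.
Converting: 4.733×10⁶ s ÷ 86400 = 54.79 days.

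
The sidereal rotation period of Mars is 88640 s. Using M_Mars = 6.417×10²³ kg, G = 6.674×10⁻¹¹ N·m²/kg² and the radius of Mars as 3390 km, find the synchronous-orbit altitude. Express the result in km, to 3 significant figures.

μ = GM = 6.674×10⁻¹¹ × 6.417×10²³ = 4.283×10¹³ m³/s².
A synchronous orbit has period T, so by Kepler's third law a = (μT²/4π²)^(1/3).
μT²/4π² = 4.283×10¹³ × (8.864×10⁴)² / 39.48 = 8.524×10²¹ m³.
a = 2.043×10⁷ m = 20427 km.
Altitude h = a − R = 20427 − 3390 = 17037 km.

h_sync ≈ 17000 km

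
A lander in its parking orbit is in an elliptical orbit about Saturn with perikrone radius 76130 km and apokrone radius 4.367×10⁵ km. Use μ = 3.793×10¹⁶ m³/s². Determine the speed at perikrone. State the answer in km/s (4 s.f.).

Semi-major axis a = (r_p + r_a)/2 = 2.5642×10⁵ km = 2.564×10⁸ m.
Vis-viva: v² = μ(2/r − 1/a) = 3.793×10¹⁶ × (2.627×10⁻⁸ − 3.900×10⁻⁹) = 8.485×10⁸ m²/s².
v = 29130 m/s = 29.13 km/s.

v ≈ 29.13 km/s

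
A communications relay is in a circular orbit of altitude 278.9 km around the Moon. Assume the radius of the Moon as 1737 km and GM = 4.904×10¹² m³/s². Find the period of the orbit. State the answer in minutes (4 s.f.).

T ≈ 135.3 minutes

r = 1737 + 278.9 = 2015.9 km = 2.0159×10⁶ m.
Kepler's third law: T = 2π√(r³/μ) = 2π√((2.016×10⁶)³ / 4.904×10¹²).
r³/μ = 1.671×10⁶ s², so T = 2π × 1.292×10³ = 8.121×10³ s.
Converting: 8.121×10³ s ÷ 60.00 = 135.3 minutes.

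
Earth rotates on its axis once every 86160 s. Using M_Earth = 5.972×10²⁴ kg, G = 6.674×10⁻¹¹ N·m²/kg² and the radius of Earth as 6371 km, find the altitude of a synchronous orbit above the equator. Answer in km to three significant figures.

μ = GM = 6.674×10⁻¹¹ × 5.972×10²⁴ = 3.986×10¹⁴ m³/s².
A synchronous orbit has period T, so by Kepler's third law a = (μT²/4π²)^(1/3).
μT²/4π² = 3.986×10¹⁴ × (8.616×10⁴)² / 39.48 = 7.495×10²² m³.
a = 4.216×10⁷ m = 42162 km.
Altitude h = a − R = 42162 − 6371 = 35791 km.

h_sync ≈ 35800 km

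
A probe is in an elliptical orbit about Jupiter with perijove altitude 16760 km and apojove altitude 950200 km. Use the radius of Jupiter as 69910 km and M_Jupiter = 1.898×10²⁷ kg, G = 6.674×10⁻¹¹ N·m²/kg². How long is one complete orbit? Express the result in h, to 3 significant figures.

T ≈ 63.8 h

μ = GM = 6.674×10⁻¹¹ × 1.898×10²⁷ = 1.267×10¹⁷ m³/s².
r_p = 69910 + 16760 = 86670 km = 8.6670×10⁷ m.
r_a = 69910 + 950200 = 1020100 km = 1.0201×10⁹ m.
Semi-major axis a = (r_p + r_a)/2 = (86670 + 1.0201×10⁶)/2 = 5.5339×10⁵ km = 5.534×10⁸ m.
By Kepler's third law T = 2π√(a³/μ) = 2π × 3.658×10⁴ = 2.298×10⁵ s.
= 63.84 h.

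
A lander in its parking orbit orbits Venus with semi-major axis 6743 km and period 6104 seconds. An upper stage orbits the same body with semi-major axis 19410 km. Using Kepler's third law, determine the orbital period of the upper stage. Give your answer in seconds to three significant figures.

Kepler's third law: T² ∝ a³, so T₂ = T₁ (a₂/a₁)^(3/2).
a₂/a₁ = 2.879, (a₂/a₁)^(3/2) = 4.884.
T₂ = 6104 × 4.884 = 29810 seconds.

T₂ ≈ 29800 seconds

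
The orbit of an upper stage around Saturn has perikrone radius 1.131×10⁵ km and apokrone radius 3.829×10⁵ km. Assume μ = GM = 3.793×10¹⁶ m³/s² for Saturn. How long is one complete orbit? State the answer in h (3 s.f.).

Semi-major axis a = (r_p + r_a)/2 = (1.1310×10⁵ + 3.8290×10⁵)/2 = 2.4800×10⁵ km = 2.480×10⁸ m.
By Kepler's third law T = 2π√(a³/μ) = 2π × 2.005×10⁴ = 1.260×10⁵ s.
= 35.00 h.

T ≈ 35.0 h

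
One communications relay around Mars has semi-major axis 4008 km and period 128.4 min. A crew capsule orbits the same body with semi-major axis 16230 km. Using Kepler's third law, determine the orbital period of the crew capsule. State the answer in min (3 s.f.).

Kepler's third law: T² ∝ a³, so T₂ = T₁ (a₂/a₁)^(3/2).
a₂/a₁ = 4.049, (a₂/a₁)^(3/2) = 8.149.
T₂ = 128.4 × 8.149 = 1046 min.

T₂ ≈ 1050 min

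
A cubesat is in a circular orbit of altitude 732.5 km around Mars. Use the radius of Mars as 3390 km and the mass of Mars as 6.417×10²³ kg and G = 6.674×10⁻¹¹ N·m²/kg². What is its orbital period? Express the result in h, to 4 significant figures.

μ = GM = 6.674×10⁻¹¹ × 6.417×10²³ = 4.283×10¹³ m³/s².
r = 3390 + 732.5 = 4122.5 km = 4.1225×10⁶ m.
Kepler's third law: T = 2π√(r³/μ) = 2π√((4.122×10⁶)³ / 4.283×10¹³).
r³/μ = 1.636×10⁶ s², so T = 2π × 1.279×10³ = 8.036×10³ s.
Converting: 8.036×10³ s ÷ 3600 = 2.232 h.

T ≈ 2.232 h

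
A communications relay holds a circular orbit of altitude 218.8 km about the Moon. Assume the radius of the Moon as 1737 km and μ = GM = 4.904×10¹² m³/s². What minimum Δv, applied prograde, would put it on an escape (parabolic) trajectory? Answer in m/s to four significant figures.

Δv ≈ 655.9 m/s

r = 1737 + 218.8 = 1955.8 km = 1.9558×10⁶ m.
Circular speed v_c = √(μ/r) = 1583 m/s.
Escape speed v_esc = √(2μ/r) = √2 × v_c = 2239 m/s.
Δv = v_esc − v_c = 655.9 m/s.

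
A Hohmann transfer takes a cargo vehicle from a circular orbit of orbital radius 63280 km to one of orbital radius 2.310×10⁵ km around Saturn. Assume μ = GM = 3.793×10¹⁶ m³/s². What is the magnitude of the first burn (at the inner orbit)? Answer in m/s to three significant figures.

r₁ = 63280 km = 6.328×10⁷ m.
r₂ = 2.310×10⁵ km = 2.310×10⁸ m.
Transfer ellipse a_t = (r₁ + r₂)/2 = 1.471×10⁸ m.
At r₁: circular v_c1 = √(μ/r₁) = 24480 m/s; transfer-perikrone v_p = √[μ(2/r₁ − 1/a_t)] = 30680 m/s.
Δv₁ = v_p − v_c1 = 6193 m/s.

Δv ≈ 6190 m/s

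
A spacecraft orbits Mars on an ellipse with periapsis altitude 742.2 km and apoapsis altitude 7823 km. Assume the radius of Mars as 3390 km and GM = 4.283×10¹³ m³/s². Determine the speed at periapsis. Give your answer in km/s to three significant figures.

r_p = 3390 + 742.2 = 4132.2 km = 4.1322×10⁶ m.
r_a = 3390 + 7823 = 11213 km = 1.1213×10⁷ m.
Semi-major axis a = (r_p + r_a)/2 = 7672.6 km = 7.673×10⁶ m.
Vis-viva: v² = μ(2/r − 1/a) = 4.283×10¹³ × (4.840×10⁻⁷ − 1.303×10⁻⁷) = 1.515×10⁷ m²/s².
v = 3892 m/s = 3.892 km/s.

v ≈ 3.89 km/s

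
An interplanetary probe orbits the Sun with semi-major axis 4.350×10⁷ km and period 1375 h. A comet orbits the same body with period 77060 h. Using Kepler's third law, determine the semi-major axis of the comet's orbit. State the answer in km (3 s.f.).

Kepler's third law: a³ ∝ T², so a₂ = a₁ (T₂/T₁)^(2/3).
T₂/T₁ = 56.04, (T₂/T₁)^(2/3) = 14.64.
a₂ = 4.350×10⁷ × 14.64 = 6.370×10⁸ km.

a₂ ≈ 6.37×10⁸ km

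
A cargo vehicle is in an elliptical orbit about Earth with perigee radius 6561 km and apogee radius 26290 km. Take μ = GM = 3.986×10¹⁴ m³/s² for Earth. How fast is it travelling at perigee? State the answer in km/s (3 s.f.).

v ≈ 9.86 km/s

Semi-major axis a = (r_p + r_a)/2 = 16426 km = 1.643×10⁷ m.
Vis-viva: v² = μ(2/r − 1/a) = 3.986×10¹⁴ × (3.048×10⁻⁷ − 6.088×10⁻⁸) = 9.724×10⁷ m²/s².
v = 9861 m/s = 9.861 km/s.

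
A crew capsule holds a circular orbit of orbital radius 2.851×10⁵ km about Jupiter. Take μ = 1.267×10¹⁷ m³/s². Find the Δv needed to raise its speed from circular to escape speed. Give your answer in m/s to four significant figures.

r = 2.851×10⁵ km = 2.851×10⁸ m.
Circular speed v_c = √(μ/r) = 21080 m/s.
Escape speed v_esc = √(2μ/r) = √2 × v_c = 29810 m/s.
Δv = v_esc − v_c = 8732 m/s.

Δv ≈ 8732 m/s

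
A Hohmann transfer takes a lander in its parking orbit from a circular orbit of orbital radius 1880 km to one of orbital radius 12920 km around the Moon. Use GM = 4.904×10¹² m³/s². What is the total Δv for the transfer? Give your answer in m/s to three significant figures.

r₁ = 1880 km = 1.880×10⁶ m.
r₂ = 12920 km = 1.292×10⁷ m.
Transfer ellipse a_t = (r₁ + r₂)/2 = 7.400×10⁶ m.
At r₁: circular v_c1 = √(μ/r₁) = 1615 m/s; transfer-perilune v_p = √[μ(2/r₁ − 1/a_t)] = 2134 m/s.
Δv₁ = v_p − v_c1 = 519.0 m/s.
At r₂: circular v_c2 = √(μ/r₂) = 616.1 m/s; transfer-apolune v_a = √[μ(2/r₂ − 1/a_t)] = 310.5 m/s.
Δv₂ = v_c2 − v_a = 305.6 m/s.
Total Δv = Δv₁ + Δv₂ = 824.6 m/s.

Δv_total ≈ 825 m/s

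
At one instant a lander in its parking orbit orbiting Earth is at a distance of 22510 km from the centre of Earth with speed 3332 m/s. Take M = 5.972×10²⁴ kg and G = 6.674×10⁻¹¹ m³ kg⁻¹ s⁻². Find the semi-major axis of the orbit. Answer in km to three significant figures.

a ≈ 16400 km

μ = GM = 6.674×10⁻¹¹ × 5.972×10²⁴ = 3.986×10¹⁴ m³/s².
r = 2.251×10⁷ m.
Vis-viva rearranged: 1/a = 2/r − v²/μ = 8.885×10⁻⁸ − 2.786×10⁻⁸ = 6.099×10⁻⁸ m⁻¹.
a = 1.639×10⁷ m = 16395 km.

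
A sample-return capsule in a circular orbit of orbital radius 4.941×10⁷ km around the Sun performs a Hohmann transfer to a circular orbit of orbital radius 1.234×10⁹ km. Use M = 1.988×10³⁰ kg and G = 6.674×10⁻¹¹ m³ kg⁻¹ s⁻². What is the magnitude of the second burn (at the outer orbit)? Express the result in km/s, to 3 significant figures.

Δv ≈ 7.49 km/s

μ = GM = 6.674×10⁻¹¹ × 1.988×10³⁰ = 1.327×10²⁰ m³/s².
r₁ = 4.941×10⁷ km = 4.941×10¹⁰ m.
r₂ = 1.234×10⁹ km = 1.234×10¹² m.
Transfer ellipse a_t = (r₁ + r₂)/2 = 6.417×10¹¹ m.
At r₁: circular v_c1 = √(μ/r₁) = 51820 m/s; transfer-perihelion v_p = √[μ(2/r₁ − 1/a_t)] = 71860 m/s.
At r₂: circular v_c2 = √(μ/r₂) = 10370 m/s; transfer-aphelion v_a = √[μ(2/r₂ − 1/a_t)] = 2877 m/s.
Δv₂ = v_c2 − v_a = 7492 m/s.
= 7.492 km/s.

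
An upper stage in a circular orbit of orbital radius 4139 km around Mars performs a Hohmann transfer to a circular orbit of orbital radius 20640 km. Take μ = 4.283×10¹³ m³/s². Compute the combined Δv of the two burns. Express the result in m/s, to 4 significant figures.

Δv_total ≈ 1543 m/s

r₁ = 4139 km = 4.139×10⁶ m.
r₂ = 20640 km = 2.064×10⁷ m.
Transfer ellipse a_t = (r₁ + r₂)/2 = 1.239×10⁷ m.
At r₁: circular v_c1 = √(μ/r₁) = 3217 m/s; transfer-periapsis v_p = √[μ(2/r₁ − 1/a_t)] = 4152 m/s.
Δv₁ = v_p − v_c1 = 935.2 m/s.
At r₂: circular v_c2 = √(μ/r₂) = 1441 m/s; transfer-apoapsis v_a = √[μ(2/r₂ − 1/a_t)] = 832.6 m/s.
Δv₂ = v_c2 − v_a = 607.9 m/s.
Total Δv = Δv₁ + Δv₂ = 1543 m/s.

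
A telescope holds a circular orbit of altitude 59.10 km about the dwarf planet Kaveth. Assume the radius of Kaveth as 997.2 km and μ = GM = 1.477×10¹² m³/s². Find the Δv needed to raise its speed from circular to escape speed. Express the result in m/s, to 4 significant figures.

r = 997.2 + 59.10 = 1056.3 km = 1.0563×10⁶ m.
Circular speed v_c = √(μ/r) = 1182 m/s.
Escape speed v_esc = √(2μ/r) = √2 × v_c = 1672 m/s.
Δv = v_esc − v_c = 489.8 m/s.

Δv ≈ 489.8 m/s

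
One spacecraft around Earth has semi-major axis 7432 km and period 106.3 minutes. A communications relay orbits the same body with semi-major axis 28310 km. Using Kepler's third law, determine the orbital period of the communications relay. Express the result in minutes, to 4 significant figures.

Kepler's third law: T² ∝ a³, so T₂ = T₁ (a₂/a₁)^(3/2).
a₂/a₁ = 3.809, (a₂/a₁)^(3/2) = 7.434.
T₂ = 106.3 × 7.434 = 790.3 minutes.

T₂ ≈ 790.3 minutes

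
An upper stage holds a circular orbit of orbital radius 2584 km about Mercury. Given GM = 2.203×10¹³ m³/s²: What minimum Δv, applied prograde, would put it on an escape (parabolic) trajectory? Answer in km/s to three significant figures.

r = 2584 km = 2.584×10⁶ m.
Circular speed v_c = √(μ/r) = 2920 m/s.
Escape speed v_esc = √(2μ/r) = √2 × v_c = 4129 m/s.
Δv = v_esc − v_c = 1209 m/s = 1.209 km/s.

Δv ≈ 1.21 km/s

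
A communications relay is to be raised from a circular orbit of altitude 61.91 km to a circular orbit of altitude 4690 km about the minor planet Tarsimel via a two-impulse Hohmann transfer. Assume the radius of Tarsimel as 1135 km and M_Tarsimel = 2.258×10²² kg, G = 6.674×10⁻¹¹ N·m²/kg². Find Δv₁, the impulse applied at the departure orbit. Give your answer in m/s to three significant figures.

μ = GM = 6.674×10⁻¹¹ × 2.258×10²² = 1.507×10¹² m³/s².
r₁ = 1135 + 61.91 = 1196.9 km = 1.1969×10⁶ m.
r₂ = 1135 + 4690 = 5825.0 km = 5.8250×10⁶ m.
Transfer ellipse a_t = (r₁ + r₂)/2 = 3.511×10⁶ m.
At r₁: circular v_c1 = √(μ/r₁) = 1122 m/s; transfer-periapsis v_p = √[μ(2/r₁ − 1/a_t)] = 1445 m/s.
Δv₁ = v_p − v_c1 = 323.2 m/s.

Δv ≈ 323 m/s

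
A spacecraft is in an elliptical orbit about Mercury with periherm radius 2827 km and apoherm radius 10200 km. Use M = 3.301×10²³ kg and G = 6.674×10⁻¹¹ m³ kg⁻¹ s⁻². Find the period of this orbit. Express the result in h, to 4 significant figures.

μ = GM = 6.674×10⁻¹¹ × 3.301×10²³ = 2.203×10¹³ m³/s².
Semi-major axis a = (r_p + r_a)/2 = (2827.0 + 10200)/2 = 6513.5 km = 6.514×10⁶ m.
By Kepler's third law T = 2π√(a³/μ) = 2π × 3.542×10³ = 2.225×10⁴ s.
= 6.181 h.

T ≈ 6.181 h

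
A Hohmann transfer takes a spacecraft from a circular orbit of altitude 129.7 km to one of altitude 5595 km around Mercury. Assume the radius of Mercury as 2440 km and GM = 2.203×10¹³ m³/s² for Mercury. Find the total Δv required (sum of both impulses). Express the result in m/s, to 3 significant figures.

Δv_total ≈ 1180 m/s

r₁ = 2440 + 129.7 = 2569.7 km = 2.5697×10⁶ m.
r₂ = 2440 + 5595 = 8035.0 km = 8.0350×10⁶ m.
Transfer ellipse a_t = (r₁ + r₂)/2 = 5.302×10⁶ m.
At r₁: circular v_c1 = √(μ/r₁) = 2928 m/s; transfer-periherm v_p = √[μ(2/r₁ − 1/a_t)] = 3604 m/s.
Δv₁ = v_p − v_c1 = 676.4 m/s.
At r₂: circular v_c2 = √(μ/r₂) = 1656 m/s; transfer-apoherm v_a = √[μ(2/r₂ − 1/a_t)] = 1153 m/s.
Δv₂ = v_c2 − v_a = 503.1 m/s.
Total Δv = Δv₁ + Δv₂ = 1179 m/s.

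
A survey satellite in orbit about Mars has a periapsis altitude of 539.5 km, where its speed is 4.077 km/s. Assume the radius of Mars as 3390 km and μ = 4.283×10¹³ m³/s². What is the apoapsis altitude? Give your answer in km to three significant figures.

r_p = 3390 + 539.5 = 3929.5 km = 3.930×10⁶ m.
Specific energy ε = v²/2 − μ/r = -2.589×10⁶ J/kg, so a = −μ/(2ε) = 8.273×10⁶ m.
The apsides satisfy r_p + r_a = 2a, so the apoapsis radius is 2a − r_p = 1.262×10⁷ m = 12616 km.
Apoapsis altitude = 12616 − 3390 = 9225.9 km.

apoapsis altitude ≈ 9230 km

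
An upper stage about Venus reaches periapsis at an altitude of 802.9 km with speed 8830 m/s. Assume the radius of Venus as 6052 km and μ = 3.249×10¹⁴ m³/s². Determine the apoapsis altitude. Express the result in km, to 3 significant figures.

apoapsis altitude ≈ 25700 km

r_p = 6052 + 802.9 = 6854.9 km = 6.855×10⁶ m.
Specific energy ε = v²/2 − μ/r = -8.412×10⁶ J/kg, so a = −μ/(2ε) = 1.931×10⁷ m.
The apsides satisfy r_p + r_a = 2a, so the apoapsis radius is 2a − r_p = 3.177×10⁷ m = 31767 km.
Apoapsis altitude = 31767 − 6052 = 25715 km.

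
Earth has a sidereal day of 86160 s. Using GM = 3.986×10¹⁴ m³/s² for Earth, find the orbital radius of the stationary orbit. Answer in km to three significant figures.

r_sync ≈ 42200 km

A synchronous orbit has period T, so by Kepler's third law a = (μT²/4π²)^(1/3).
μT²/4π² = 3.986×10¹⁴ × (8.616×10⁴)² / 39.48 = 7.495×10²² m³.
a = 4.216×10⁷ m = 42163 km.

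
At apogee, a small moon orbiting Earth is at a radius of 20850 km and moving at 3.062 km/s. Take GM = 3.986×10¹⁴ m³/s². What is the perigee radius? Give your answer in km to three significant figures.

r_a = 2.085×10⁷ m.
Specific energy ε = v²/2 − μ/r = -1.443×10⁷ J/kg, so a = −μ/(2ε) = 1.381×10⁷ m.
The apsides satisfy r_p + r_a = 2a, so the perigee radius is 2a − r_a = 6.774×10⁶ m = 6773.8 km.

perigee radius ≈ 6770 km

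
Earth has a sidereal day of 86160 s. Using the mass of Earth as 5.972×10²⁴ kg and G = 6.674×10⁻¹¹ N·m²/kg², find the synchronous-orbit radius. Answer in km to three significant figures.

r_sync ≈ 42200 km

μ = GM = 6.674×10⁻¹¹ × 5.972×10²⁴ = 3.986×10¹⁴ m³/s².
A synchronous orbit has period T, so by Kepler's third law a = (μT²/4π²)^(1/3).
μT²/4π² = 3.986×10¹⁴ × (8.616×10⁴)² / 39.48 = 7.495×10²² m³.
a = 4.216×10⁷ m = 42162 km.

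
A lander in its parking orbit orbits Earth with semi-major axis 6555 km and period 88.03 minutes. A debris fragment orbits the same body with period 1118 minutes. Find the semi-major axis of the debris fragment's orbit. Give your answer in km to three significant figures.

Kepler's third law: a³ ∝ T², so a₂ = a₁ (T₂/T₁)^(2/3).
T₂/T₁ = 12.70, (T₂/T₁)^(2/3) = 5.443.
a₂ = 6555 × 5.443 = 35680 km.

a₂ ≈ 35700 km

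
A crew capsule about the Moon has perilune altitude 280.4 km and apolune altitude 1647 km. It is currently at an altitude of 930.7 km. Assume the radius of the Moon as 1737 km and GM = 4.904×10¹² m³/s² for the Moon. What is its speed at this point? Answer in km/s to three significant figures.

r_p = 1737 + 280.4 = 2017.4 km = 2.0174×10⁶ m.
r_a = 1737 + 1647 = 3384.0 km = 3.3840×10⁶ m.
r = 1737 + 930.7 = 2667.7 km = 2.668×10⁶ m.
Semi-major axis a = (r_p + r_a)/2 = 2700.7 km = 2.701×10⁶ m.
Vis-viva: v² = μ(2/r − 1/a) = 4.904×10¹² × (7.497×10⁻⁷ − 3.703×10⁻⁷) = 1.861×10⁶ m²/s².
v = 1364 m/s = 1.364 km/s.

v ≈ 1.36 km/s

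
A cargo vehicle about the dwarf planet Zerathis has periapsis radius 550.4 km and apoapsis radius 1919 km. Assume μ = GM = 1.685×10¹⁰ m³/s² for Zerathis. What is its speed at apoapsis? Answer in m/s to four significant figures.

v ≈ 62.56 m/s

Semi-major axis a = (r_p + r_a)/2 = 1234.7 km = 1.235×10⁶ m.
Vis-viva: v² = μ(2/r − 1/a) = 1.685×10¹⁰ × (1.042×10⁻⁶ − 8.099×10⁻⁷) = 3.914×10³ m²/s².
v = 62.56 m/s.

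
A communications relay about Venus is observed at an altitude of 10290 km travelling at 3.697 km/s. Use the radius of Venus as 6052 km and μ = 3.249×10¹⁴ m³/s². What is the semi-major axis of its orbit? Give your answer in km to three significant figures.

a ≈ 12500 km

r = 6052 + 10290 = 16342 km = 1.634×10⁷ m.
Vis-viva rearranged: 1/a = 2/r − v²/μ = 1.224×10⁻⁷ − 4.207×10⁻⁸ = 8.032×10⁻⁸ m⁻¹.
a = 1.245×10⁷ m = 12451 km.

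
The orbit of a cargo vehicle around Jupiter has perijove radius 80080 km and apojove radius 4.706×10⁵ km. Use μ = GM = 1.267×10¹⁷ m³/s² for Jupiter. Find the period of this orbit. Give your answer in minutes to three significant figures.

T ≈ 1340 minutes

Semi-major axis a = (r_p + r_a)/2 = (80080 + 4.7060×10⁵)/2 = 2.7534×10⁵ km = 2.753×10⁸ m.
By Kepler's third law T = 2π√(a³/μ) = 2π × 1.284×10⁴ = 8.065×10⁴ s.
= 1344 minutes.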